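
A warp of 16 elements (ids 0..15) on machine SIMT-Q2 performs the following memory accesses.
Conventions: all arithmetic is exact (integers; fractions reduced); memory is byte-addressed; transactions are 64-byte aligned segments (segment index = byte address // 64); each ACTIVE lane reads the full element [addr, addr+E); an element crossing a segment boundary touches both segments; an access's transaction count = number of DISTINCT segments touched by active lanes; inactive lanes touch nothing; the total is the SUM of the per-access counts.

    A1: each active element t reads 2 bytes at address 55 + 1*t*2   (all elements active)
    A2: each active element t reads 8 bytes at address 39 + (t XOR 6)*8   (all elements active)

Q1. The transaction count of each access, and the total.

A1: 2 transactions
A2: 3 transactions

Answer: 2,3; total 5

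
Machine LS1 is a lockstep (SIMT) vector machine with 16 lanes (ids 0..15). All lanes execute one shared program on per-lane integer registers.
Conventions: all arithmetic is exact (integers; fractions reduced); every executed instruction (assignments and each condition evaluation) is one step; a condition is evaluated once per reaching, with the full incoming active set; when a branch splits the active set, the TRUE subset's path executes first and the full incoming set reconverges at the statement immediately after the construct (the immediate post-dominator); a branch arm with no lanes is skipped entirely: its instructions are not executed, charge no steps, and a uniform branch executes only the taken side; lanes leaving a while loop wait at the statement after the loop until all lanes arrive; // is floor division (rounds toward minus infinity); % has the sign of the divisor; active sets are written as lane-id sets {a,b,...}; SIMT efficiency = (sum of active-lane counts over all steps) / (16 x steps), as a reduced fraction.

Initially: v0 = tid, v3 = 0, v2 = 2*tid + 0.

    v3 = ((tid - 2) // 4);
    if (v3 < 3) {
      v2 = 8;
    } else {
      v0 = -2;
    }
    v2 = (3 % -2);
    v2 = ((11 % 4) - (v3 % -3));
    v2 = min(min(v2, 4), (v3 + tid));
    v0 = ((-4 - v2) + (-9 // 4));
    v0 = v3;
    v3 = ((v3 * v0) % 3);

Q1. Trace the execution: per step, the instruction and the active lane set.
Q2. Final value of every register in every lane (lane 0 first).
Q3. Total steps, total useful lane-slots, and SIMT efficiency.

step 0: v3 <- ((tid - 2) // 4)       {0,1,2,3,4,5,6,7,8,9,10,11,12,13,14,15}
step 1: eval (v3 < 3)                {0,1,2,3,4,5,6,7,8,9,10,11,12,13,14,15}
step 2: v2 <- 8                      {0,1,2,3,4,5,6,7,8,9,10,11,12,13}
step 3: v0 <- -2                     {14,15}
step 4: v2 <- (3 % -2)               {0,1,2,3,4,5,6,7,8,9,10,11,12,13,14,15}
step 5: v2 <- ((11 % 4) - (v3 % -3)) {0,1,2,3,4,5,6,7,8,9,10,11,12,13,14,15}
step 6: v2 <- min(min(v2, 4), (v3 + tid)) {0,1,2,3,4,5,6,7,8,9,10,11,12,13,14,15}
step 7: v0 <- ((-4 - v2) + (-9 // 4)) {0,1,2,3,4,5,6,7,8,9,10,11,12,13,14,15}
step 8: v0 <- v3                     {0,1,2,3,4,5,6,7,8,9,10,11,12,13,14,15}
step 9: v3 <- ((v3 * v0) % 3)        {0,1,2,3,4,5,6,7,8,9,10,11,12,13,14,15}

Answer: 10 steps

v0: -1,-1,0,0,0,0,1,1,1,1,2,2,2,2,3,3
v3: 1,1,0,0,0,0,1,1,1,1,1,1,1,1,0,0
v2: -1,0,2,3,3,3,4,4,4,4,4,4,4,4,3,3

steps = 10; useful = 144; efficiency = 144/160 = 9/10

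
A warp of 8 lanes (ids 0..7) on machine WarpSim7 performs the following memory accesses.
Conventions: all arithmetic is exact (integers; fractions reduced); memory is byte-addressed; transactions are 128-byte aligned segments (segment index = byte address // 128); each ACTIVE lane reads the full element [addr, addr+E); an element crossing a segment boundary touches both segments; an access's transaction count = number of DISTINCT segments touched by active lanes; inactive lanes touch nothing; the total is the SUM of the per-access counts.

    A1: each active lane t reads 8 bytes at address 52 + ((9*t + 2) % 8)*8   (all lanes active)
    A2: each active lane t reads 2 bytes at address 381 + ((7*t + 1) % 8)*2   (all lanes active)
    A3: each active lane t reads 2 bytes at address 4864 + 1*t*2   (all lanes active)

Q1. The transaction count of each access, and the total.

A1: 1 transaction
A2: 2 transactions
A3: 1 transaction

Answer: 1,2,1; total 4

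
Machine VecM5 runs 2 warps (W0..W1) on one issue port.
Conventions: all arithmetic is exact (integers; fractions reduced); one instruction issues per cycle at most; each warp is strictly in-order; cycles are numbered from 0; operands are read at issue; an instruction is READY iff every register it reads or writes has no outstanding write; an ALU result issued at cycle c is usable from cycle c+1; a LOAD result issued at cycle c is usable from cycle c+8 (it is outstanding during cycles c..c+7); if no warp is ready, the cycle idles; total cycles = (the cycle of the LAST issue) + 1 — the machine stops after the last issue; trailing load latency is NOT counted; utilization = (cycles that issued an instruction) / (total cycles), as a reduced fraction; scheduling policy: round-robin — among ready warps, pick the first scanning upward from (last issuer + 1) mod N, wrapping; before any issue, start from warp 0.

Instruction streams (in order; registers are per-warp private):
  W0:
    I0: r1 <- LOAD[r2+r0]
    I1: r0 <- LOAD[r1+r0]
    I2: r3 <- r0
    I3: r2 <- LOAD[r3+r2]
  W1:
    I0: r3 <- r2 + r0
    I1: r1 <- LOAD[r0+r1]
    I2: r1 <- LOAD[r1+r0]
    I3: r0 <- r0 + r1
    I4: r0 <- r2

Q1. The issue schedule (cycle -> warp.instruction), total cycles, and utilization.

cycle 0: W0.I0
cycle 1: W1.I0
cycle 2: W1.I1
cycle 3: idle
cycle 4: idle
cycle 5: idle
cycle 6: idle
cycle 7: idle
cycle 8: W0.I1
cycle 9: idle
cycle 10: W1.I2
cycle 11: idle
cycle 12: idle
cycle 13: idle
cycle 14: idle
cycle 15: idle
cycle 16: W0.I2
cycle 17: W0.I3
cycle 18: W1.I3
cycle 19: W1.I4

Answer: 20 cycles, utilization 9/20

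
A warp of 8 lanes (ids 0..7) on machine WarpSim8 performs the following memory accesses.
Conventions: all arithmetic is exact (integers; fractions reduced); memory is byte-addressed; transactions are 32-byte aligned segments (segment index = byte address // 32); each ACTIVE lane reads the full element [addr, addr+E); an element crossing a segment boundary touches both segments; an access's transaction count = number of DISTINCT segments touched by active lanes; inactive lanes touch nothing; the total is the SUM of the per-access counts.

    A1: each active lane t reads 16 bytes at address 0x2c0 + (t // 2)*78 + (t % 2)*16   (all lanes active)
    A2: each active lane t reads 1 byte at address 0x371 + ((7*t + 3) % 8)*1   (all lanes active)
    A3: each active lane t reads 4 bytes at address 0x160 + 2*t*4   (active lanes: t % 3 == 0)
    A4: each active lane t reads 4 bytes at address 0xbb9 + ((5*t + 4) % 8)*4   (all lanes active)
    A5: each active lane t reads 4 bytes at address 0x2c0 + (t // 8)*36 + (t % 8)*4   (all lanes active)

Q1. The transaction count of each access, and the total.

A1: 7 transactions
A2: 1 transaction
A3: 2 transactions
A4: 2 transactions
A5: 1 transaction

Answer: 7,1,2,2,1; total 13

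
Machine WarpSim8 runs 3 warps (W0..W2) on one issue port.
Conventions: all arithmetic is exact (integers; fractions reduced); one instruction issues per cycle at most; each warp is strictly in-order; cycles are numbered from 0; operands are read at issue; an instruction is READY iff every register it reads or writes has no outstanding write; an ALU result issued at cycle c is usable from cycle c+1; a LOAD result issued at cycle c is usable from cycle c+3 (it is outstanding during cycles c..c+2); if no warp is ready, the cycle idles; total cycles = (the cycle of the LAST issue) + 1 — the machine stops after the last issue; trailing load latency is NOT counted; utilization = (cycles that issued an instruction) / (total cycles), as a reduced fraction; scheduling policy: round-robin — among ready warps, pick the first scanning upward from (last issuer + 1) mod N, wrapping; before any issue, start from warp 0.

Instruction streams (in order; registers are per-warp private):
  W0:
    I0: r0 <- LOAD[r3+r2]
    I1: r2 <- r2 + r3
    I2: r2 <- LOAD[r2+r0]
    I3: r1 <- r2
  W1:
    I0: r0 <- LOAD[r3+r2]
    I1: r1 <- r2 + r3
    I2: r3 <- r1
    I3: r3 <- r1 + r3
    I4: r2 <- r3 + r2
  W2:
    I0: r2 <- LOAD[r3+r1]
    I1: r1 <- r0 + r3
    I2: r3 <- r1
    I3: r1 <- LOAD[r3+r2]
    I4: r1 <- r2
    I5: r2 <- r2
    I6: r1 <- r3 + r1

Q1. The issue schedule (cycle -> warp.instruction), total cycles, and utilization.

cycle 0: W0.I0
cycle 1: W1.I0
cycle 2: W2.I0
cycle 3: W0.I1
cycle 4: W1.I1
cycle 5: W2.I1
cycle 6: W0.I2
cycle 7: W1.I2
cycle 8: W2.I2
cycle 9: W0.I3
cycle 10: W1.I3
cycle 11: W2.I3
cycle 12: W1.I4
cycle 13: idle
cycle 14: W2.I4
cycle 15: W2.I5
cycle 16: W2.I6

Answer: 17 cycles, utilization 16/17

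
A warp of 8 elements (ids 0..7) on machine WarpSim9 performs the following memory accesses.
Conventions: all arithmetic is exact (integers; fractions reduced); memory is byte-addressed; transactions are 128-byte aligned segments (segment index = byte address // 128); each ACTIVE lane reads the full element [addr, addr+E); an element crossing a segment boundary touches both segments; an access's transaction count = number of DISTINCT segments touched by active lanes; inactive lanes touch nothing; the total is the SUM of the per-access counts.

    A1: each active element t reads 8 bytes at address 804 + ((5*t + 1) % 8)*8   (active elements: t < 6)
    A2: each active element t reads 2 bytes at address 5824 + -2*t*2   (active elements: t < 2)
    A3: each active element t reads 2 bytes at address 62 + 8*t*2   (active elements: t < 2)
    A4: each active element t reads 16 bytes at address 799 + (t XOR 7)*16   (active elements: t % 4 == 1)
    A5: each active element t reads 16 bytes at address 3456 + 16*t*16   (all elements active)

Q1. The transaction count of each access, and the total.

A1: 1 transaction
A2: 1 transaction
A3: 1 transaction
A4: 2 transactions
A5: 8 transactions

Answer: 1,1,1,2,8; total 13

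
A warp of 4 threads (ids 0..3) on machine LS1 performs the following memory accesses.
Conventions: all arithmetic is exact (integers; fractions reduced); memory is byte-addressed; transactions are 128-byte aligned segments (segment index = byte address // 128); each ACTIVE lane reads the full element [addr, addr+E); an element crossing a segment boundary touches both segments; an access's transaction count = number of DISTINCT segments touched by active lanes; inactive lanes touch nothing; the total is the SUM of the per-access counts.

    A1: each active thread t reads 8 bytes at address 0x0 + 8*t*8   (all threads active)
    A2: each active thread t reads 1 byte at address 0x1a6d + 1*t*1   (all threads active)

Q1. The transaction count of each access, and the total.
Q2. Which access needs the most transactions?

A1: 2 transactions
A2: 1 transaction

Answer: 2,1; total 3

Answer: A1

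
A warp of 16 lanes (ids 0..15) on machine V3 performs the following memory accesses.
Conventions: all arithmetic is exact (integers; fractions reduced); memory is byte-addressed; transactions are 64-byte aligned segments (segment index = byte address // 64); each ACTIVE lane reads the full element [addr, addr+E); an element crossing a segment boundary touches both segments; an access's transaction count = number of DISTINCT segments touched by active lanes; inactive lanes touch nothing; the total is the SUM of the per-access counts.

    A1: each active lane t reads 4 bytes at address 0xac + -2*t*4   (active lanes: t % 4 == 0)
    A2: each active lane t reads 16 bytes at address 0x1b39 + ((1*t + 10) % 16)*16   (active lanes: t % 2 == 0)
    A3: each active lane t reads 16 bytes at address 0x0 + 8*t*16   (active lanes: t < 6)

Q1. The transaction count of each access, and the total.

A1: 2 transactions
A2: 5 transactions
A3: 6 transactions

Answer: 2,5,6; total 13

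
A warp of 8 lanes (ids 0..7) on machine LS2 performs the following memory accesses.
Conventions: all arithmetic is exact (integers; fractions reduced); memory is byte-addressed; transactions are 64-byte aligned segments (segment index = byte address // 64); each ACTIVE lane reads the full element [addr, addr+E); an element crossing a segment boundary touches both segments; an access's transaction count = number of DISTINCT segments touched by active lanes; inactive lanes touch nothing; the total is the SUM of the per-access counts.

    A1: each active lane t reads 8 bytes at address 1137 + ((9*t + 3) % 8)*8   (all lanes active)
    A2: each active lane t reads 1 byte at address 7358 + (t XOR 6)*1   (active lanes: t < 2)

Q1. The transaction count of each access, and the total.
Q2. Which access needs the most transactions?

A1: 2 transactions
A2: 1 transaction

Answer: 2,1; total 3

Answer: A1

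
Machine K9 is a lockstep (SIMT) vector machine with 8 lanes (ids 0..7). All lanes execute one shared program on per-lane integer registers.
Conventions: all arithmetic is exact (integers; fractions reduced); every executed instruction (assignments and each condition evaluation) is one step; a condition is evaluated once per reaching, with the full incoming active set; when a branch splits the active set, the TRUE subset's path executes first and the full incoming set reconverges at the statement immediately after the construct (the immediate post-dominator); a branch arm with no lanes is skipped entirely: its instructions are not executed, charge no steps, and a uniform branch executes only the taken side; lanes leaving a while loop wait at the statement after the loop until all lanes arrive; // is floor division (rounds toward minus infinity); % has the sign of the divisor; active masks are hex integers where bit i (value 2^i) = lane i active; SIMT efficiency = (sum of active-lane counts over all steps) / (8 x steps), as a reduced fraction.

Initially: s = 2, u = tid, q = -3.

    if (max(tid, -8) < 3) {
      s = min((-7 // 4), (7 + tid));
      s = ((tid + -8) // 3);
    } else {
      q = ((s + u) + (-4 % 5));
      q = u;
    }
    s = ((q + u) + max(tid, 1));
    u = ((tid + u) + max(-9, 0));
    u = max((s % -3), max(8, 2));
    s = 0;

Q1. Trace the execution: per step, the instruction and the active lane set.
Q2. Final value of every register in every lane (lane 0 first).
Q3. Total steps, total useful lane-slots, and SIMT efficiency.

step 0: eval (max(tid, -8) < 3)      0xff
step 1: s <- min((-7 // 4), (7 + tid)) 0x07
step 2: s <- ((tid + -8) // 3)       0x07
step 3: q <- ((s + u) + (-4 % 5))    0xf8
step 4: q <- u                       0xf8
step 5: s <- ((q + u) + max(tid, 1)) 0xff
step 6: u <- ((tid + u) + max(-9, 0)) 0xff
step 7: u <- max((s % -3), max(8, 2)) 0xff
step 8: s <- 0                       0xff

Answer: 9 steps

s: 0,0,0,0,0,0,0,0
u: 8,8,8,8,8,8,8,8
q: -3,-3,-3,3,4,5,6,7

steps = 9; useful = 56; efficiency = 56/72 = 7/9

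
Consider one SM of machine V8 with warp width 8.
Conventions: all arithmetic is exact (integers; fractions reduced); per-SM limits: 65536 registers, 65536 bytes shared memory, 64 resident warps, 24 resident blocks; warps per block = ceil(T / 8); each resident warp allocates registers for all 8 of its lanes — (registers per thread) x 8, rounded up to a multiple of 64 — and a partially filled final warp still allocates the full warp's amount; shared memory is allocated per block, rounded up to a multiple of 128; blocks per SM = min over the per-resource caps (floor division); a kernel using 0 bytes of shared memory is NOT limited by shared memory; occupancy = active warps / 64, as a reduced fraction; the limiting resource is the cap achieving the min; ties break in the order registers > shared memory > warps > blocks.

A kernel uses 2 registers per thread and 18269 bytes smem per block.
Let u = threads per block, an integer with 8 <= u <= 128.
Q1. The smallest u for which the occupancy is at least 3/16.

Answer: u = 25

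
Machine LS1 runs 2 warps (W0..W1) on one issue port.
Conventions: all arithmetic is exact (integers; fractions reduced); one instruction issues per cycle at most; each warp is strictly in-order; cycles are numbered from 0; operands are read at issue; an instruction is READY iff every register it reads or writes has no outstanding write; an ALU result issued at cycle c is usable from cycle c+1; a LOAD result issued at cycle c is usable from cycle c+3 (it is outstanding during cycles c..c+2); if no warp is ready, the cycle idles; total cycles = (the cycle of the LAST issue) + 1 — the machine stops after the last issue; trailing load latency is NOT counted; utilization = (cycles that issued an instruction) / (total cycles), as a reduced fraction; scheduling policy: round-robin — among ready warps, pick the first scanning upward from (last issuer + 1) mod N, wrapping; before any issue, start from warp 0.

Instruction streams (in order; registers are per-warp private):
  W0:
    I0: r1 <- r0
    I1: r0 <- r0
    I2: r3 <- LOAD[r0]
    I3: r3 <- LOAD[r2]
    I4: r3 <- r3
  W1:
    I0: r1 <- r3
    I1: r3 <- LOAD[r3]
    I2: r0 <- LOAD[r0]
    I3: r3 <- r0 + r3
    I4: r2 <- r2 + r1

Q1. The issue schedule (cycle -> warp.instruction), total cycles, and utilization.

cycle 0: W0.I0
cycle 1: W1.I0
cycle 2: W0.I1
cycle 3: W1.I1
cycle 4: W0.I2
cycle 5: W1.I2
cycle 6: idle
cycle 7: W0.I3
cycle 8: W1.I3
cycle 9: W1.I4
cycle 10: W0.I4

Answer: 11 cycles, utilization 10/11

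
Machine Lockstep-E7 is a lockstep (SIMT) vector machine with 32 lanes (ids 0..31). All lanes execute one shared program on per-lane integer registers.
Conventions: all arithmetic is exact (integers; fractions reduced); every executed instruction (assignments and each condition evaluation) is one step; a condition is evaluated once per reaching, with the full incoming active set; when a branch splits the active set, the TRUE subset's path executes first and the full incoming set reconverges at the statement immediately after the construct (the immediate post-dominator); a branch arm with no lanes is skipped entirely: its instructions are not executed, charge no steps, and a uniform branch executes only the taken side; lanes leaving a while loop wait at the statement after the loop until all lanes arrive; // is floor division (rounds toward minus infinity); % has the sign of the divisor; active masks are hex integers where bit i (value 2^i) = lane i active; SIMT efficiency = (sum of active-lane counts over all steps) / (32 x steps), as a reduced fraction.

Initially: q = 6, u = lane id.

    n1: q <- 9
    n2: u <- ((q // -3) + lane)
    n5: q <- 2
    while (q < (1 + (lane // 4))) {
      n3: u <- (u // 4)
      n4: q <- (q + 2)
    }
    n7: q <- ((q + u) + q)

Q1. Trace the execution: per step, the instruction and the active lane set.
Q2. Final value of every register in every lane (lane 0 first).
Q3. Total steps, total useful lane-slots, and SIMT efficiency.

step 0: q <- 9                       0xffffffff
step 1: u <- ((q // -3) + lane)      0xffffffff
step 2: q <- 2                       0xffffffff
step 3: eval (q < (1 + (lane // 4))) 0xffffffff
step 4: u <- (u // 4)                0xffffff00
step 5: q <- (q + 2)                 0xffffff00
step 6: eval (q < (1 + (lane // 4))) 0xffffff00
step 7: u <- (u // 4)                0xffff0000
step 8: q <- (q + 2)                 0xffff0000
step 9: eval (q < (1 + (lane // 4))) 0xffff0000
step 10: u <- (u // 4)                0xff000000
step 11: q <- (q + 2)                 0xff000000
step 12: eval (q < (1 + (lane // 4))) 0xff000000
step 13: q <- ((q + u) + q)           0xffffffff

Answer: 14 steps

q: 1,2,3,4,5,6,7,8,9,9,9,10,10,10,10,11,12,12,12,13,13,13,13,13,16,16,16,16,16,16,16,16
u: -3,-2,-1,0,1,2,3,4,1,1,1,2,2,2,2,3,0,0,0,1,1,1,1,1,0,0,0,0,0,0,0,0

steps = 14; useful = 304; efficiency = 304/448 = 19/28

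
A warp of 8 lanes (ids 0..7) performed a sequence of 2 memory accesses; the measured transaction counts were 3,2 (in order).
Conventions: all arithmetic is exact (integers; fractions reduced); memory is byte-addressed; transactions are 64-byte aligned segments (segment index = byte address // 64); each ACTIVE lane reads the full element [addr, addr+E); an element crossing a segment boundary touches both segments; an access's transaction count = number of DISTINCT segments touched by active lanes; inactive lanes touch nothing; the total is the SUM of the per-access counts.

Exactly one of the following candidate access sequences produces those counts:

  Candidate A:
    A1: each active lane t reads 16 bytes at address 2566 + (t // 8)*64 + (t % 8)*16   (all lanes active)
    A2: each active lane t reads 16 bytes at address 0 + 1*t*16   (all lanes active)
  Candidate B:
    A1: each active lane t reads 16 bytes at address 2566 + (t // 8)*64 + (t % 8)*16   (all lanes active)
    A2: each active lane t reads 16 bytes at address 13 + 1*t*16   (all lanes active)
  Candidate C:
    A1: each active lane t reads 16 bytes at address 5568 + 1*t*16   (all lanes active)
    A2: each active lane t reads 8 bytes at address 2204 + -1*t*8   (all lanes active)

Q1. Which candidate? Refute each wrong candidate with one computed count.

B: A2 gives 3 transactions, not 2
C: A1 gives 2 transactions, not 3
A: all counts match (3,2)

Answer: A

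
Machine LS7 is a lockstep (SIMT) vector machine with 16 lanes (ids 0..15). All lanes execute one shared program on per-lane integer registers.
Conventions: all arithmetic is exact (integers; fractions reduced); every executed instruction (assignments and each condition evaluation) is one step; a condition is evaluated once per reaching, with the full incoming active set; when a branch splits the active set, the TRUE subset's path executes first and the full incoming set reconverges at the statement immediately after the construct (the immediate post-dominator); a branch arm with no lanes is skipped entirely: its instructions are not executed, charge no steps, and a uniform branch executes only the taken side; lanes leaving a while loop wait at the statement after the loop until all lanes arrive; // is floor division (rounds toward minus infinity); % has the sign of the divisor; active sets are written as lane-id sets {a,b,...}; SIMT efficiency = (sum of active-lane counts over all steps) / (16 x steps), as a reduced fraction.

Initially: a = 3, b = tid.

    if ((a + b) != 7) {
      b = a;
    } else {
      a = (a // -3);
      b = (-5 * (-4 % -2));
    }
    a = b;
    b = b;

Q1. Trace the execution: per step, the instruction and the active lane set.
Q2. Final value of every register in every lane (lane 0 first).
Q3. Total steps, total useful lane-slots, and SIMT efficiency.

step 0: eval ((a + b) != 7)          {0,1,2,3,4,5,6,7,8,9,10,11,12,13,14,15}
step 1: b <- a                       {0,1,2,3,5,6,7,8,9,10,11,12,13,14,15}
step 2: a <- (a // -3)               {4}
step 3: b <- (-5 * (-4 % -2))        {4}
step 4: a <- b                       {0,1,2,3,4,5,6,7,8,9,10,11,12,13,14,15}
step 5: b <- b                       {0,1,2,3,4,5,6,7,8,9,10,11,12,13,14,15}

Answer: 6 steps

a: 3,3,3,3,0,3,3,3,3,3,3,3,3,3,3,3
b: 3,3,3,3,0,3,3,3,3,3,3,3,3,3,3,3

steps = 6; useful = 65; efficiency = 65/96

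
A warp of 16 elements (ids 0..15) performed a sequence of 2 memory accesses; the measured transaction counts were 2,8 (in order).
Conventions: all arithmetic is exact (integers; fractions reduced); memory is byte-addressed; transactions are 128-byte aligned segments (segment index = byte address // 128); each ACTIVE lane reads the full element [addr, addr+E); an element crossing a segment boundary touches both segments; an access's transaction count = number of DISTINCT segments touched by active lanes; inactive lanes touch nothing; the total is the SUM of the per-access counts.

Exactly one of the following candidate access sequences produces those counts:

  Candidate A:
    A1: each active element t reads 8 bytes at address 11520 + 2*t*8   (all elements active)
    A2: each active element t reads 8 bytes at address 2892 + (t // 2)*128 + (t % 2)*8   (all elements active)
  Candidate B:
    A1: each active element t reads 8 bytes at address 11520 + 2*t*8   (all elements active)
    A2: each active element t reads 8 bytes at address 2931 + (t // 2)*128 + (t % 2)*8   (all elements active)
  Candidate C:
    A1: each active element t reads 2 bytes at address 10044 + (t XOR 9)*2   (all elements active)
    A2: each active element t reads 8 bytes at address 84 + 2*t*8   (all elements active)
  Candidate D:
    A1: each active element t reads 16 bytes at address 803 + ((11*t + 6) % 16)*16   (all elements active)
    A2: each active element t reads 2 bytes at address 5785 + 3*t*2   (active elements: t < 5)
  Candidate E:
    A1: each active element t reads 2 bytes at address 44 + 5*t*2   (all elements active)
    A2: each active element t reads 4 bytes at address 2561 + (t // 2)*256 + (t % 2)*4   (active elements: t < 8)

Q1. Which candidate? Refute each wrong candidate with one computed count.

B: A2 gives 9 transactions, not 8
C: A1 gives 1 transaction, not 2
D: A1 gives 3 transactions, not 2
E: A2 gives 4 transactions, not 8
A: all counts match (2,8)

Answer: A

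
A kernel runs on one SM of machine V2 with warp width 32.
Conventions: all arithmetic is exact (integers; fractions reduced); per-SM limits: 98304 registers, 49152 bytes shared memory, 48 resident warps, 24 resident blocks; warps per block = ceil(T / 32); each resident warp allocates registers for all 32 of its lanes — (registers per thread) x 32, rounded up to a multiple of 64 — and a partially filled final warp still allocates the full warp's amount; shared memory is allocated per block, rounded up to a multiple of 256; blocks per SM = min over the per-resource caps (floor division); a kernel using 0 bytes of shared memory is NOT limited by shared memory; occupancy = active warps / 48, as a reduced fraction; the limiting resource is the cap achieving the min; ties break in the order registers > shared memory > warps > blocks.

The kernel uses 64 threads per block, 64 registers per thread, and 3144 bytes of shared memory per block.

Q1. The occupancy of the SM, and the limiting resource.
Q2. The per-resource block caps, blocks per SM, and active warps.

Answer: occupancy 7/12, limited by shared memory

registers: 24 blocks
shared memory: 14 blocks
warps: 24 blocks
blocks: 24 blocks

Answer: 14 blocks, 28 active warps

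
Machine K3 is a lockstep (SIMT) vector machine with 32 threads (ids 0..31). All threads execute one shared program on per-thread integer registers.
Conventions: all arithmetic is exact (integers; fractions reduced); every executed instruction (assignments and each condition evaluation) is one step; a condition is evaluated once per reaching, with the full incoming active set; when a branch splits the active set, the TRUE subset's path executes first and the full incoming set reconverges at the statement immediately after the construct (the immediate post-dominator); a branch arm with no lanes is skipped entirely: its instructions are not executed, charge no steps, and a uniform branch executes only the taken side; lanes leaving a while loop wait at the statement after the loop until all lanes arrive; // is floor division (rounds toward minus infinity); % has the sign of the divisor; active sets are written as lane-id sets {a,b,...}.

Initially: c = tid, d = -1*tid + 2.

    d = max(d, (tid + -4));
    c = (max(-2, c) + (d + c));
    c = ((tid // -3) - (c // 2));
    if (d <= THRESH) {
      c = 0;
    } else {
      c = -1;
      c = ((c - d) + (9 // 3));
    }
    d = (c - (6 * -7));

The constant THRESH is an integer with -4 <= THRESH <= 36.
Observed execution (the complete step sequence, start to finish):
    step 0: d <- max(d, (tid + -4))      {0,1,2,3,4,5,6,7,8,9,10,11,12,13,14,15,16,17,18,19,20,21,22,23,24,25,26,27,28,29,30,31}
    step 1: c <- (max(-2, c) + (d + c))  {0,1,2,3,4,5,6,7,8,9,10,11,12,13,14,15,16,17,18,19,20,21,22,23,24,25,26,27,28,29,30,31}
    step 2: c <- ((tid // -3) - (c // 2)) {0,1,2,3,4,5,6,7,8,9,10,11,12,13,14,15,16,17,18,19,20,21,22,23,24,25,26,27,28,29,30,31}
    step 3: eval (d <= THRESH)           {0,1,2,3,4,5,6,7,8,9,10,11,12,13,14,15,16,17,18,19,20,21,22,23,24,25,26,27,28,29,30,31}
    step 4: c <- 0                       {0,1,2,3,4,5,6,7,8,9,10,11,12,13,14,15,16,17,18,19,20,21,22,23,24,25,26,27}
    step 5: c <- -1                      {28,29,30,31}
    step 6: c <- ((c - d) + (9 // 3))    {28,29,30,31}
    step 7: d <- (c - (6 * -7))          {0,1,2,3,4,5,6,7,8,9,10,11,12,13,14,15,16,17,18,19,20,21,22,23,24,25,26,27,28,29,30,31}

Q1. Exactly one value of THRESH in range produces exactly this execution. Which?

Answer: THRESH = 23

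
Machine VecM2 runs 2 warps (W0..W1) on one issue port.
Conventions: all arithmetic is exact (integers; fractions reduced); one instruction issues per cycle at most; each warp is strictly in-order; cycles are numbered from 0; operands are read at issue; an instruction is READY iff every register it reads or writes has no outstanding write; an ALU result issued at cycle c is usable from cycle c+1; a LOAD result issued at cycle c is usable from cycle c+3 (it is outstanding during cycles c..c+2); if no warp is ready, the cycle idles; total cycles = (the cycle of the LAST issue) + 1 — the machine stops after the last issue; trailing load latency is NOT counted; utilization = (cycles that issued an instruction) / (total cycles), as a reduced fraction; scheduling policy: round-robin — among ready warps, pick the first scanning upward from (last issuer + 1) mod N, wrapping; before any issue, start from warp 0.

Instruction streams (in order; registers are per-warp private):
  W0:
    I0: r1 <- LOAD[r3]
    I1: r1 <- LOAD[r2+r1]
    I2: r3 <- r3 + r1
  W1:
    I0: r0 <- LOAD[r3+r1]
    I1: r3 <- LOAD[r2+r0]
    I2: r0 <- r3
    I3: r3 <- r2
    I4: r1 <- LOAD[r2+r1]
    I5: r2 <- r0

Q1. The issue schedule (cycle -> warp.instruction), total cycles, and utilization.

cycle 0: W0.I0
cycle 1: W1.I0
cycle 2: idle
cycle 3: W0.I1
cycle 4: W1.I1
cycle 5: idle
cycle 6: W0.I2
cycle 7: W1.I2
cycle 8: W1.I3
cycle 9: W1.I4
cycle 10: W1.I5

Answer: 11 cycles, utilization 9/11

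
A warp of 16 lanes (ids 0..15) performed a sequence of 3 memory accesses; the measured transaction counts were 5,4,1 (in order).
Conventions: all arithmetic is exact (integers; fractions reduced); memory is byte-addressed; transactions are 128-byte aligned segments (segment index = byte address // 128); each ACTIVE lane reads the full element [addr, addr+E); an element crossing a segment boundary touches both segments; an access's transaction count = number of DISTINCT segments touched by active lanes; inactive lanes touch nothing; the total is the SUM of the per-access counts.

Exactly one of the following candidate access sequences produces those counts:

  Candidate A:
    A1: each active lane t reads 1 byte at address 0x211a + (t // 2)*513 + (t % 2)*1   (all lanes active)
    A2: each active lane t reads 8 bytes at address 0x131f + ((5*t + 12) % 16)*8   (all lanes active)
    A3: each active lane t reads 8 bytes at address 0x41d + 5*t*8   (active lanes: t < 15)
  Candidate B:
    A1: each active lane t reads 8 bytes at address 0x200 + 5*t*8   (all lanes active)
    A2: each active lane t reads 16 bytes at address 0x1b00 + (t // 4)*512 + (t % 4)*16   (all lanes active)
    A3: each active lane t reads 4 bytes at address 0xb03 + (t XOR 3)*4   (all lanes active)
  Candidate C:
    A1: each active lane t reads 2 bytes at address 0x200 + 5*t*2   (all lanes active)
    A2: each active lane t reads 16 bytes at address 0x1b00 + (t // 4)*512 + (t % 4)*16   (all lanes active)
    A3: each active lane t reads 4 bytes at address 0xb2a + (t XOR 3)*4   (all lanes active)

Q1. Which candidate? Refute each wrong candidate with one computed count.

A: A1 gives 8 transactions, not 5
C: A1 gives 2 transactions, not 5
B: all counts match (5,4,1)

Answer: B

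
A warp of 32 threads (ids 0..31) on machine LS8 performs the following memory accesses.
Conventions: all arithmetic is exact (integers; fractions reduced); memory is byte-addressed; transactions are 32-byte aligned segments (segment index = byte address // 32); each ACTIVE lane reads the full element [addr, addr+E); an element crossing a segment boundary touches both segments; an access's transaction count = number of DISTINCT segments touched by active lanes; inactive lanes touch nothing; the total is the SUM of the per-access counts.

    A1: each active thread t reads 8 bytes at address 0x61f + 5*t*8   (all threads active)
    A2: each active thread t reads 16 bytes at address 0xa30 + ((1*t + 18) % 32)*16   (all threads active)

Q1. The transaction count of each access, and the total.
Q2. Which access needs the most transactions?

A1: 40 transactions
A2: 17 transactions

Answer: 40,17; total 57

Answer: A1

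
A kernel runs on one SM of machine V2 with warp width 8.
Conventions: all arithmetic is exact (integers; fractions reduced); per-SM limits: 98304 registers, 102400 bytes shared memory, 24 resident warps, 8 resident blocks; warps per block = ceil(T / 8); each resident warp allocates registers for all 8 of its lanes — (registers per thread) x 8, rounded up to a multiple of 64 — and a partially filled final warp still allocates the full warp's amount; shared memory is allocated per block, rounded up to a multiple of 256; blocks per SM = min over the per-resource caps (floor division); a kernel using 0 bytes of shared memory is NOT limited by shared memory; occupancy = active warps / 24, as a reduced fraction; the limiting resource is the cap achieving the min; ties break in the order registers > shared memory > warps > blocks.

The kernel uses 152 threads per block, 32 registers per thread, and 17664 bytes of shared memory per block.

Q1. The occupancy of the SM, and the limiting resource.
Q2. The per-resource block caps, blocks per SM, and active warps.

Answer: occupancy 19/24, limited by warps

registers: 20 blocks
shared memory: 5 blocks
warps: 1 block
blocks: 8 blocks

Answer: 1 block, 19 active warps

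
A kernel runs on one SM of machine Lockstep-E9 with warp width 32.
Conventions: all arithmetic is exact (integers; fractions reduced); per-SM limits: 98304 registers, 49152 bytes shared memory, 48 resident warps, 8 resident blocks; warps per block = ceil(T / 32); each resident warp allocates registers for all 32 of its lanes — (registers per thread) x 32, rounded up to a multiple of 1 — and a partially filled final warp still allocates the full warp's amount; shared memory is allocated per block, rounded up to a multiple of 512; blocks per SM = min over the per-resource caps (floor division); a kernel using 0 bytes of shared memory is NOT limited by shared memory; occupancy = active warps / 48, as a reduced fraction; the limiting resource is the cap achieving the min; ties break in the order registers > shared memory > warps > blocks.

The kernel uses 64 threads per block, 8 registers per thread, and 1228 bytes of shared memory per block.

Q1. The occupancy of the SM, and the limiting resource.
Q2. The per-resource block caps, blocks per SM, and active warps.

Answer: occupancy 1/3, limited by blocks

registers: 192 blocks
shared memory: 32 blocks
warps: 24 blocks
blocks: 8 blocks

Answer: 8 blocks, 16 active warps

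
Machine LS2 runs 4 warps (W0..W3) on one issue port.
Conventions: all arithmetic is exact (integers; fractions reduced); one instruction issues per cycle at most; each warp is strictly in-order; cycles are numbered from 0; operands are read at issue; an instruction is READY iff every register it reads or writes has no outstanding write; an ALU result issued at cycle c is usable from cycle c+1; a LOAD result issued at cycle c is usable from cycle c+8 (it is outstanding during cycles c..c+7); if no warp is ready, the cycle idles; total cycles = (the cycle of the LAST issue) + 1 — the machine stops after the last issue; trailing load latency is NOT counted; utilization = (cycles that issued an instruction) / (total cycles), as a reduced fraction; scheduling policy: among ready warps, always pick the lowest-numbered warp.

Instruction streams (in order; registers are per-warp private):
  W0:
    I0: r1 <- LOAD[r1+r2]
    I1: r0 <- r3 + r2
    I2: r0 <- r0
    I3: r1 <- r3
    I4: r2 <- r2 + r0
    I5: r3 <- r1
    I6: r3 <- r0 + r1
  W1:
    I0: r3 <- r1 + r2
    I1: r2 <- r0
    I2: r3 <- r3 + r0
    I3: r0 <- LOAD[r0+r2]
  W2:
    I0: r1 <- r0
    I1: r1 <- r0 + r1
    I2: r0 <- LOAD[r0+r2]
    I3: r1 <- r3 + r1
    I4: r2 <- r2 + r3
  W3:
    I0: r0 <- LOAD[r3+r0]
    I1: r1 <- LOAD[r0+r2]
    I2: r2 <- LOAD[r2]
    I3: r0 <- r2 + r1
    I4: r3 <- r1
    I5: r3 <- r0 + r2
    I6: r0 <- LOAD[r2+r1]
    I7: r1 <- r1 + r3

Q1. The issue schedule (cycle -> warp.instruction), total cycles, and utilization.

cycle 0: W0.I0
cycle 1: W0.I1
cycle 2: W0.I2
cycle 3: W1.I0
cycle 4: W1.I1
cycle 5: W1.I2
cycle 6: W1.I3
cycle 7: W2.I0
cycle 8: W0.I3
cycle 9: W0.I4
cycle 10: W0.I5
cycle 11: W0.I6
cycle 12: W2.I1
cycle 13: W2.I2
cycle 14: W2.I3
cycle 15: W2.I4
cycle 16: W3.I0
cycle 17: idle
cycle 18: idle
cycle 19: idle
cycle 20: idle
cycle 21: idle
cycle 22: idle
cycle 23: idle
cycle 24: W3.I1
cycle 25: W3.I2
cycle 26: idle
cycle 27: idle
cycle 28: idle
cycle 29: idle
cycle 30: idle
cycle 31: idle
cycle 32: idle
cycle 33: W3.I3
cycle 34: W3.I4
cycle 35: W3.I5
cycle 36: W3.I6
cycle 37: W3.I7

Answer: 38 cycles, utilization 12/19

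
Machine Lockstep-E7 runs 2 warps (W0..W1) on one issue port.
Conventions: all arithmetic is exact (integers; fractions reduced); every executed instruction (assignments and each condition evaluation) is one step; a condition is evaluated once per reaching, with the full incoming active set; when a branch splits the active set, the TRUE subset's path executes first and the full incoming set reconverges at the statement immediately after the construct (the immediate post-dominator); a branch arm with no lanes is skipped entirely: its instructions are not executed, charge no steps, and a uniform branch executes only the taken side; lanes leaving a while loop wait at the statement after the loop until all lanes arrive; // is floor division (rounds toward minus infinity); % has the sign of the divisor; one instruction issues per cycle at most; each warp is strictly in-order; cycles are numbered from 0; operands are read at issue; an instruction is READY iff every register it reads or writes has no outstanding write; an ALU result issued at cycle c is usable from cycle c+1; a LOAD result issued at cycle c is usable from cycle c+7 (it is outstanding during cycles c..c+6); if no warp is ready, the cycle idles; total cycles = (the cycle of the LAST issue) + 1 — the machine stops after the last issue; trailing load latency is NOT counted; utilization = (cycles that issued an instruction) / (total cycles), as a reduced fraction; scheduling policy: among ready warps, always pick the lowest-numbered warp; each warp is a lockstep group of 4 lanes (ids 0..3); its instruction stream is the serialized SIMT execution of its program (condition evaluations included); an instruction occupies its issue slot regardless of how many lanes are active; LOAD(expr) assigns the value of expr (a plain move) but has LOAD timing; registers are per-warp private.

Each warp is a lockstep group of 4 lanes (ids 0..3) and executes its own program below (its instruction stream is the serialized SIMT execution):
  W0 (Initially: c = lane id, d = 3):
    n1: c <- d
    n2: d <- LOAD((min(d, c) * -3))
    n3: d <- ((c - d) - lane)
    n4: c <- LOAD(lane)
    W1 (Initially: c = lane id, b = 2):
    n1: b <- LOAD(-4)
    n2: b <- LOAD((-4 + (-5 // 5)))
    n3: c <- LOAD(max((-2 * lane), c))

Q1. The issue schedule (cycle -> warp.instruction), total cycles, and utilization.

cycle 0: W0.I0
cycle 1: W0.I1
cycle 2: W1.I0
cycle 3: idle
cycle 4: idle
cycle 5: idle
cycle 6: idle
cycle 7: idle
cycle 8: W0.I2
cycle 9: W0.I3
cycle 10: W1.I1
cycle 11: W1.I2

Answer: 12 cycles, utilization 7/12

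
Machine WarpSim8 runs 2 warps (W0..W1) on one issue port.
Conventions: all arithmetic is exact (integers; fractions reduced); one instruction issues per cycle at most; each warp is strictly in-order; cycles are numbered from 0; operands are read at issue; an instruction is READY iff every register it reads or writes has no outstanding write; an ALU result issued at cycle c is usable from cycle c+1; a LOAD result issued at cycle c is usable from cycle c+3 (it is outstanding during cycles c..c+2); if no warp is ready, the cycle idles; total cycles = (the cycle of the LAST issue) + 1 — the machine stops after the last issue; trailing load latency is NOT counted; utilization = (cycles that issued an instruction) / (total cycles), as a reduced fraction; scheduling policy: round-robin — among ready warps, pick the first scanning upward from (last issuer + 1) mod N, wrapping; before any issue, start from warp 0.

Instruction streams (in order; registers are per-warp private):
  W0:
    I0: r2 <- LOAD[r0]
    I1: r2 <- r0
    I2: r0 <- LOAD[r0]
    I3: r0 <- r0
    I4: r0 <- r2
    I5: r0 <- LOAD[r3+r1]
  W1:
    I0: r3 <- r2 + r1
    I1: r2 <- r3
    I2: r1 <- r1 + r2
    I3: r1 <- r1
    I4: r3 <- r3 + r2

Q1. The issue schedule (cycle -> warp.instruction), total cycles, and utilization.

cycle 0: W0.I0
cycle 1: W1.I0
cycle 2: W1.I1
cycle 3: W0.I1
cycle 4: W1.I2
cycle 5: W0.I2
cycle 6: W1.I3
cycle 7: W1.I4
cycle 8: W0.I3
cycle 9: W0.I4
cycle 10: W0.I5

Answer: 11 cycles, utilization 1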